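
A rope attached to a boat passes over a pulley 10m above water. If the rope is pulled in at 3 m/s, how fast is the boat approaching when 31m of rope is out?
31√861/287 ≈ 3.169 m/s

rope² = x² + 10²
x = √(31² - 10²) = √861
dx/dt = (rope/x) · d(rope)/dt = (31/√861) · (-3) = -31√861/287 m/s
The boat approaches at 31√861/287 ≈ 3.169 m/s.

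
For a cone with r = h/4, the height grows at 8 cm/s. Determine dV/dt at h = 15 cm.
225π/2 cm³/s

V = (1/3)π(h/4)²h = πh³/48
dV/dt = πh²/16 · 8
At h = 15: dV/dt = 225π/2 cm³/s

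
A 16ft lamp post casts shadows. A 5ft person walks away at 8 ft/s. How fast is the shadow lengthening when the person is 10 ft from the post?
40/11 ft/s

By similar triangles: 16/(x+s) = 5/s
Solving: s = 5x/11
ds/dt = 5/11 · dx/dt = 5/11 · 8 = 40/11 ft/s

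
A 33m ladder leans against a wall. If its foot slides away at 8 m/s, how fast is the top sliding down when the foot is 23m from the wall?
46√35/35 ≈ 7.775 m/s

x² + y² = 33²
2x·dx/dt + 2y·dy/dt = 0
dy/dt = -x/y · dx/dt = -23/(4√35) · 8 = -46√35/35 m/s
The top is descending at 46√35/35 ≈ 7.775 m/s.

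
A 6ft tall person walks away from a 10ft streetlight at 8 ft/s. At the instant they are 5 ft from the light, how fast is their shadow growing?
12 ft/s

By similar triangles: 10/(x+s) = 6/s
Solving: s = 6x/4
ds/dt = 6/4 · dx/dt = 3/2 · 8 = 12 ft/s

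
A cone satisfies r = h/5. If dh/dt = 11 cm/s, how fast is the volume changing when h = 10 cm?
44π cm³/s

V = (1/3)π(h/5)²h = πh³/75
dV/dt = πh²/25 · 11
At h = 10: dV/dt = 44π cm³/s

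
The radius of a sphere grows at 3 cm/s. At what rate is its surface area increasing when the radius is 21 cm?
504π cm²/s

S = 4πr²
dS/dt = dS/dr · dr/dt = 8πr · 3
At r = 21: dS/dt = 504π cm²/s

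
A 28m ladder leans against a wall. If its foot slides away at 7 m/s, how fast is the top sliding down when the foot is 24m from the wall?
42√13/13 ≈ 11.65 m/s

x² + y² = 28²
2x·dx/dt + 2y·dy/dt = 0
dy/dt = -x/y · dx/dt = -24/(4√13) · 7 = -42√13/13 m/s
The top is descending at 42√13/13 ≈ 11.65 m/s.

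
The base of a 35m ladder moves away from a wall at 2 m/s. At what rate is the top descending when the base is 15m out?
3√10/10 ≈ 0.9487 m/s

x² + y² = 35²
2x·dx/dt + 2y·dy/dt = 0
dy/dt = -x/y · dx/dt = -15/(10√10) · 2 = -3√10/10 m/s
The top is descending at 3√10/10 ≈ 0.9487 m/s.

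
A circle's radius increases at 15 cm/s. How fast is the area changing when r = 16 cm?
480π cm²/s

A = πr²
dA/dt = 2πr · dr/dt = 2π(16)(15) = 480π cm²/s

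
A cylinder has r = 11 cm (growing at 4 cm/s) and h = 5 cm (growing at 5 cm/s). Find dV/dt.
1045π cm³/s

V = πr²h
dV/dt = 2πrh·dr/dt + πr²·dh/dt
= 2π(11)(5)(4) + π(11)²(5)
= 1045π cm³/s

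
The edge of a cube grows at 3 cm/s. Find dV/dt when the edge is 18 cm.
2916 cm³/s

V = s³
dV/dt = 3s² · ds/dt = 3·18²·3 = 2916 cm³/s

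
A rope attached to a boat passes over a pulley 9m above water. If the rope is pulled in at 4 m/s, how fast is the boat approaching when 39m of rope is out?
13√10/10 ≈ 4.111 m/s

rope² = x² + 9²
x = √(39² - 9²) = 12√10
dx/dt = (rope/x) · d(rope)/dt = (39/(12√10)) · (-4) = -13√10/10 m/s
The boat approaches at 13√10/10 ≈ 4.111 m/s.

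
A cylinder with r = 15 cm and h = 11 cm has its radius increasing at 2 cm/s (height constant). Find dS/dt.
164π cm²/s

S = 2πrh + 2πr² (lateral + bases)
dS/dt = (2πh + 4πr)·dr/dt = (2π·11 + 4π·15)·2
= 164π cm²/s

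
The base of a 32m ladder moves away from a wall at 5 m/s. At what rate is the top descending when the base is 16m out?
5√3/3 ≈ 2.887 m/s

x² + y² = 32²
2x·dx/dt + 2y·dy/dt = 0
dy/dt = -x/y · dx/dt = -16/(16√3) · 5 = -5√3/3 m/s
The top is descending at 5√3/3 ≈ 2.887 m/s.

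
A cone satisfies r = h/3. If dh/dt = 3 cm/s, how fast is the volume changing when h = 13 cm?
169π/3 cm³/s

V = (1/3)π(h/3)²h = πh³/27
dV/dt = πh²/9 · 3
At h = 13: dV/dt = 169π/3 cm³/s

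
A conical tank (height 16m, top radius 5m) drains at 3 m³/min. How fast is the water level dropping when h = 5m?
768/(625π) ≈ 0.3911 m/min

r/h = 5/16, so r = (5/16)h
V = (1/3)πr²h = (1/3)π((5/16)h)²h = (25/768)πh³
dV/dh = (25/256)πh²
dh/dt = (dV/dt)/(dV/dh) = -3/((25/256)π·5²) = -768/(625π) m/min
The level is dropping at 768/(625π) ≈ 0.3911 m/min.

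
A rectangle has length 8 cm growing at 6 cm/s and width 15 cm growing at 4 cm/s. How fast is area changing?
122 cm²/s

A = lw
dA/dt = w·dl/dt + l·dw/dt = 15·6 + 8·4 = 122 cm²/s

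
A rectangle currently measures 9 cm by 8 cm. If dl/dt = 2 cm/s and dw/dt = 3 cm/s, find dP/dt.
10 cm/s

P = 2(l + w)
dP/dt = 2(dl/dt + dw/dt) = 2(2 + 3) = 10 cm/s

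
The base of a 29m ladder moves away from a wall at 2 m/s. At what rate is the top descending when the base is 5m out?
5√51/102 ≈ 0.3501 m/s

x² + y² = 29²
2x·dx/dt + 2y·dy/dt = 0
dy/dt = -x/y · dx/dt = -5/(4√51) · 2 = -5√51/102 m/s
The top is descending at 5√51/102 ≈ 0.3501 m/s.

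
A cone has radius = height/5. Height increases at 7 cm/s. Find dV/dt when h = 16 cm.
1792π/25 cm³/s

V = (1/3)π(h/5)²h = πh³/75
dV/dt = πh²/25 · 7
At h = 16: dV/dt = 1792π/25 cm³/s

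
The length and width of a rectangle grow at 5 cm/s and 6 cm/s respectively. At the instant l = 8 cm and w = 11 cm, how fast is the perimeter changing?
22 cm/s

P = 2(l + w)
dP/dt = 2(dl/dt + dw/dt) = 2(5 + 6) = 22 cm/s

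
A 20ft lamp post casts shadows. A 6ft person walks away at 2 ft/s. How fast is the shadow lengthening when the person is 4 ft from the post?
6/7 ft/s

By similar triangles: 20/(x+s) = 6/s
Solving: s = 6x/14
ds/dt = 6/14 · dx/dt = 3/7 · 2 = 6/7 ft/s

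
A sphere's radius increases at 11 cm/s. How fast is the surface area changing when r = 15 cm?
1320π cm²/s

S = 4πr²
dS/dt = dS/dr · dr/dt = 8πr · 11
At r = 15: dS/dt = 1320π cm²/s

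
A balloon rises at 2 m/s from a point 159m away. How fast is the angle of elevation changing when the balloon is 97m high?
0.009167 rad/s

tan(θ) = y/159
sec²(θ) · dθ/dt = (1/159) · dy/dt
dθ/dt = cos²(θ)/159 · 2 = 159/(159² + 97²) · 2
dθ/dt = 0.009167 rad/s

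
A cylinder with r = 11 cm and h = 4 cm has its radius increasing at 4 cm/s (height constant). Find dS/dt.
208π cm²/s

S = 2πrh + 2πr² (lateral + bases)
dS/dt = (2πh + 4πr)·dr/dt = (2π·4 + 4π·11)·4
= 208π cm²/s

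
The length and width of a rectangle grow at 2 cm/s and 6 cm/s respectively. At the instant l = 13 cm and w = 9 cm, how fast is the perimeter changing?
16 cm/s

P = 2(l + w)
dP/dt = 2(dl/dt + dw/dt) = 2(2 + 6) = 16 cm/s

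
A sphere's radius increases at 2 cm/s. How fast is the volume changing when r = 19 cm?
2888π cm³/s

V = (4/3)πr³
dV/dt = dV/dr · dr/dt = 4πr² · 2
At r = 19: dV/dt = 2888π cm³/s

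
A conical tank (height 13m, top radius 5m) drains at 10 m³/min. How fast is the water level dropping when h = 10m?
169/(250π) ≈ 0.2152 m/min

r/h = 5/13, so r = (5/13)h
V = (1/3)πr²h = (1/3)π((5/13)h)²h = (25/507)πh³
dV/dh = (25/169)πh²
dh/dt = (dV/dt)/(dV/dh) = -10/((25/169)π·10²) = -169/(250π) m/min
The level is dropping at 169/(250π) ≈ 0.2152 m/min.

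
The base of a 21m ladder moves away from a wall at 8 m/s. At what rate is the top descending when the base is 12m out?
32√33/33 ≈ 5.57 m/s

x² + y² = 21²
2x·dx/dt + 2y·dy/dt = 0
dy/dt = -x/y · dx/dt = -12/(3√33) · 8 = -32√33/33 m/s
The top is descending at 32√33/33 ≈ 5.57 m/s.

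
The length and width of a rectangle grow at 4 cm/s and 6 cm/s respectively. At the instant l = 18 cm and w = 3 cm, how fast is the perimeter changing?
20 cm/s

P = 2(l + w)
dP/dt = 2(dl/dt + dw/dt) = 2(4 + 6) = 20 cm/s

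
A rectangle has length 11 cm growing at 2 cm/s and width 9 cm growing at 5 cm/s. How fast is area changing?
73 cm²/s

A = lw
dA/dt = w·dl/dt + l·dw/dt = 9·2 + 11·5 = 73 cm²/s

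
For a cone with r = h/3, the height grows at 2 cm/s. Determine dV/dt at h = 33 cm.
242π cm³/s

V = (1/3)π(h/3)²h = πh³/27
dV/dt = πh²/9 · 2
At h = 33: dV/dt = 242π cm³/s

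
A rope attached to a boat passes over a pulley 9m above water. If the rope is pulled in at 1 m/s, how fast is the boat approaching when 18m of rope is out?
2√3/3 ≈ 1.155 m/s

rope² = x² + 9²
x = √(18² - 9²) = 9√3
dx/dt = (rope/x) · d(rope)/dt = (18/(9√3)) · (-1) = -2√3/3 m/s
The boat approaches at 2√3/3 ≈ 1.155 m/s.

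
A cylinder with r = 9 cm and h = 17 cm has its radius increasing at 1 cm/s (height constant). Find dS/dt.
70π cm²/s

S = 2πrh + 2πr² (lateral + bases)
dS/dt = (2πh + 4πr)·dr/dt = (2π·17 + 4π·9)·1
= 70π cm²/s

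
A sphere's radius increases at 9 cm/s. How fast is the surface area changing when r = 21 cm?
1512π cm²/s

S = 4πr²
dS/dt = dS/dr · dr/dt = 8πr · 9
At r = 21: dS/dt = 1512π cm²/s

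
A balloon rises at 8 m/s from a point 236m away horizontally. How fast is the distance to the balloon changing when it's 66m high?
264√15013/15013 ≈ 2.155 m/s

z² = 236² + y²
z = √(236² + 66²) = 2√15013
dz/dt = y/z · dy/dt = 66/(2√15013) · 8 = 264√15013/15013 ≈ 2.155 m/s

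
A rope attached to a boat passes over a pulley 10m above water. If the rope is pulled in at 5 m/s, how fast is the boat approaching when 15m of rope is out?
3√5 ≈ 6.708 m/s

rope² = x² + 10²
x = √(15² - 10²) = 5√5
dx/dt = (rope/x) · d(rope)/dt = (15/(5√5)) · (-5) = -3√5 m/s
The boat approaches at 3√5 ≈ 6.708 m/s.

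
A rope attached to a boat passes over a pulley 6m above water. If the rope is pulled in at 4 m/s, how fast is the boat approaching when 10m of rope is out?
5 m/s

rope² = x² + 6²
x = √(10² - 6²) = 8
dx/dt = (rope/x) · d(rope)/dt = (10/8) · (-4) = -5 m/s
The boat approaches at 5 m/s.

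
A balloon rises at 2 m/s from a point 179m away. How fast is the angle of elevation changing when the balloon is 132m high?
0.007237 rad/s

tan(θ) = y/179
sec²(θ) · dθ/dt = (1/179) · dy/dt
dθ/dt = cos²(θ)/179 · 2 = 179/(179² + 132²) · 2
dθ/dt = 0.007237 rad/s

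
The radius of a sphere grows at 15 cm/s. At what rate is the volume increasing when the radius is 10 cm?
6000π cm³/s

V = (4/3)πr³
dV/dt = dV/dr · dr/dt = 4πr² · 15
At r = 10: dV/dt = 6000π cm³/s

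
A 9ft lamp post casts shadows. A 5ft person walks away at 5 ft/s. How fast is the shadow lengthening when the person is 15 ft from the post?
25/4 ft/s

By similar triangles: 9/(x+s) = 5/s
Solving: s = 5x/4
ds/dt = 5/4 · dx/dt = 5/4 · 5 = 25/4 ft/s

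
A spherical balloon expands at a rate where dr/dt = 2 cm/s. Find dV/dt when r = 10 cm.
800π cm³/s

V = (4/3)πr³
dV/dt = dV/dr · dr/dt = 4πr² · 2
At r = 10: dV/dt = 800π cm³/s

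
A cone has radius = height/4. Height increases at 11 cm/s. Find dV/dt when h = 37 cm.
15059π/16 cm³/s

V = (1/3)π(h/4)²h = πh³/48
dV/dt = πh²/16 · 11
At h = 37: dV/dt = 15059π/16 cm³/s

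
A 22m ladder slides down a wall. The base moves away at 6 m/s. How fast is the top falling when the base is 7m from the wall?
14√435/145 ≈ 2.014 m/s

x² + y² = 22²
2x·dx/dt + 2y·dy/dt = 0
dy/dt = -x/y · dx/dt = -7/√435 · 6 = -14√435/145 m/s
The top is descending at 14√435/145 ≈ 2.014 m/s.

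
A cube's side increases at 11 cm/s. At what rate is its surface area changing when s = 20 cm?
2640 cm²/s

A = 6s²
dA/dt = 12s · ds/dt = 12·20·11 = 2640 cm²/s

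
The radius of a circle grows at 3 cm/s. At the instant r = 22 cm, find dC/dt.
6π cm/s

C = 2πr
dC/dt = 2π · dr/dt = 2π · 3 = 6π cm/s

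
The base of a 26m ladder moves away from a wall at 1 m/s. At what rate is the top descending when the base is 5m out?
5√651/651 ≈ 0.196 m/s

x² + y² = 26²
2x·dx/dt + 2y·dy/dt = 0
dy/dt = -x/y · dx/dt = -5/√651 · 1 = -5√651/651 m/s
The top is descending at 5√651/651 ≈ 0.196 m/s.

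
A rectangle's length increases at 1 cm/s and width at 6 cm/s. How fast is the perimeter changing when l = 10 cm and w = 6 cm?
14 cm/s

P = 2(l + w)
dP/dt = 2(dl/dt + dw/dt) = 2(1 + 6) = 14 cm/s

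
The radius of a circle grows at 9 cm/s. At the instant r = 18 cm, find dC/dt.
18π cm/s

C = 2πr
dC/dt = 2π · dr/dt = 2π · 9 = 18π cm/s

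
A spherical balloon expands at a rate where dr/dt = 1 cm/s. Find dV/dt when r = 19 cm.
1444π cm³/s

V = (4/3)πr³
dV/dt = dV/dr · dr/dt = 4πr² · 1
At r = 19: dV/dt = 1444π cm³/s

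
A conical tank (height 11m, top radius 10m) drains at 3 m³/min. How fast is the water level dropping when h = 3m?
121/(300π) ≈ 0.1284 m/min

r/h = 10/11, so r = (10/11)h
V = (1/3)πr²h = (1/3)π((10/11)h)²h = (100/363)πh³
dV/dh = (100/121)πh²
dh/dt = (dV/dt)/(dV/dh) = -3/((100/121)π·3²) = -121/(300π) m/min
The level is dropping at 121/(300π) ≈ 0.1284 m/min.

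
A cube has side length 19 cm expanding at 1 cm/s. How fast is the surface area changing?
228 cm²/s

A = 6s²
dA/dt = 12s · ds/dt = 12·19·1 = 228 cm²/s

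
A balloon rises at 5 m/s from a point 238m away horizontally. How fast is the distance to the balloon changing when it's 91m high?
13√53/53 ≈ 1.786 m/s

z² = 238² + y²
z = √(238² + 91²) = 35√53
dz/dt = y/z · dy/dt = 91/(35√53) · 5 = 13√53/53 ≈ 1.786 m/s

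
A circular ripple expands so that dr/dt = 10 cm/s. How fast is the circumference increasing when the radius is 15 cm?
20π cm/s

C = 2πr
dC/dt = 2π · dr/dt = 2π · 10 = 20π cm/s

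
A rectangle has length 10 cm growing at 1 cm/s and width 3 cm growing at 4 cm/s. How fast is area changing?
43 cm²/s

A = lw
dA/dt = w·dl/dt + l·dw/dt = 3·1 + 10·4 = 43 cm²/s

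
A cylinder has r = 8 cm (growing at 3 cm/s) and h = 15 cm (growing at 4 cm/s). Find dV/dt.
976π cm³/s

V = πr²h
dV/dt = 2πrh·dr/dt + πr²·dh/dt
= 2π(8)(15)(3) + π(8)²(4)
= 976π cm³/s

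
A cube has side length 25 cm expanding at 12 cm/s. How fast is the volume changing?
22500 cm³/s

V = s³
dV/dt = 3s² · ds/dt = 3·25²·12 = 22500 cm³/s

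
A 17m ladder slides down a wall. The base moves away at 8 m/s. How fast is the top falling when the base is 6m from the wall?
48√253/253 ≈ 3.018 m/s

x² + y² = 17²
2x·dx/dt + 2y·dy/dt = 0
dy/dt = -x/y · dx/dt = -6/√253 · 8 = -48√253/253 m/s
The top is descending at 48√253/253 ≈ 3.018 m/s.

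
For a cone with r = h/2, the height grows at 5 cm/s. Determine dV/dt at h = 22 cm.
605π cm³/s

V = (1/3)π(h/2)²h = πh³/12
dV/dt = πh²/4 · 5
At h = 22: dV/dt = 605π cm³/s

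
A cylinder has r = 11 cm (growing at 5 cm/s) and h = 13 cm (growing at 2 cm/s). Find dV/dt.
1672π cm³/s

V = πr²h
dV/dt = 2πrh·dr/dt + πr²·dh/dt
= 2π(11)(13)(5) + π(11)²(2)
= 1672π cm³/s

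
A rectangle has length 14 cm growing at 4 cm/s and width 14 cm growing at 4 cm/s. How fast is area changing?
112 cm²/s

A = lw
dA/dt = w·dl/dt + l·dw/dt = 14·4 + 14·4 = 112 cm²/s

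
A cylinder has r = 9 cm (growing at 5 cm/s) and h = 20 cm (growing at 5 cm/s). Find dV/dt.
2205π cm³/s

V = πr²h
dV/dt = 2πrh·dr/dt + πr²·dh/dt
= 2π(9)(20)(5) + π(9)²(5)
= 2205π cm³/s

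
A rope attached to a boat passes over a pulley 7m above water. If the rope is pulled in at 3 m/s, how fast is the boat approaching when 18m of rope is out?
54√11/55 ≈ 3.256 m/s

rope² = x² + 7²
x = √(18² - 7²) = 5√11
dx/dt = (rope/x) · d(rope)/dt = (18/(5√11)) · (-3) = -54√11/55 m/s
The boat approaches at 54√11/55 ≈ 3.256 m/s.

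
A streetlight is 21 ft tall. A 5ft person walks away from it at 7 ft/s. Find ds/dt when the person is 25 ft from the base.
35/16 ft/s

By similar triangles: 21/(x+s) = 5/s
Solving: s = 5x/16
ds/dt = 5/16 · dx/dt = 5/16 · 7 = 35/16 ft/s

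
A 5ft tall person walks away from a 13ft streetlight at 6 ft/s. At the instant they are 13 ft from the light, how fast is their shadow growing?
15/4 ft/s

By similar triangles: 13/(x+s) = 5/s
Solving: s = 5x/8
ds/dt = 5/8 · dx/dt = 5/8 · 6 = 15/4 ft/s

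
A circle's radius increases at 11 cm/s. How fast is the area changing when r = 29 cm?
638π cm²/s

A = πr²
dA/dt = 2πr · dr/dt = 2π(29)(11) = 638π cm²/s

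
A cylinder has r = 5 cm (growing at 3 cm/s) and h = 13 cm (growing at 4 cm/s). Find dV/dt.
490π cm³/s

V = πr²h
dV/dt = 2πrh·dr/dt + πr²·dh/dt
= 2π(5)(13)(3) + π(5)²(4)
= 490π cm³/s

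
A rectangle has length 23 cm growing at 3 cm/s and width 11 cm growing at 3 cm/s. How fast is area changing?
102 cm²/s

A = lw
dA/dt = w·dl/dt + l·dw/dt = 11·3 + 23·3 = 102 cm²/s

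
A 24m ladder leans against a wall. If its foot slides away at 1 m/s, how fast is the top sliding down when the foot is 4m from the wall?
√35/35 ≈ 0.169 m/s

x² + y² = 24²
2x·dx/dt + 2y·dy/dt = 0
dy/dt = -x/y · dx/dt = -4/(4√35) · 1 = -√35/35 m/s
The top is descending at √35/35 ≈ 0.169 m/s.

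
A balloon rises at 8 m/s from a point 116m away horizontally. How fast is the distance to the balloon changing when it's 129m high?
1032√30097/30097 ≈ 5.949 m/s

z² = 116² + y²
z = √(116² + 129²) = √30097
dz/dt = y/z · dy/dt = 129/√30097 · 8 = 1032√30097/30097 ≈ 5.949 m/s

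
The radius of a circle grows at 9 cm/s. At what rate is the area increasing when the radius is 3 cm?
54π cm²/s

A = πr²
dA/dt = 2πr · dr/dt = 2π(3)(9) = 54π cm²/s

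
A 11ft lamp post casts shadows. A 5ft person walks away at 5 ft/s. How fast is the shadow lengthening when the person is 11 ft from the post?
25/6 ft/s

By similar triangles: 11/(x+s) = 5/s
Solving: s = 5x/6
ds/dt = 5/6 · dx/dt = 5/6 · 5 = 25/6 ft/s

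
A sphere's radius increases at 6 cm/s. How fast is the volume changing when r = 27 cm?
17496π cm³/s

V = (4/3)πr³
dV/dt = dV/dr · dr/dt = 4πr² · 6
At r = 27: dV/dt = 17496π cm³/s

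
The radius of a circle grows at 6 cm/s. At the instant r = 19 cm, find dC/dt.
12π cm/s

C = 2πr
dC/dt = 2π · dr/dt = 2π · 6 = 12π cm/s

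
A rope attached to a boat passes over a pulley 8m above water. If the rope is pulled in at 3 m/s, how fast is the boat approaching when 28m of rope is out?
7√5/5 ≈ 3.13 m/s

rope² = x² + 8²
x = √(28² - 8²) = 12√5
dx/dt = (rope/x) · d(rope)/dt = (28/(12√5)) · (-3) = -7√5/5 m/s
The boat approaches at 7√5/5 ≈ 3.13 m/s.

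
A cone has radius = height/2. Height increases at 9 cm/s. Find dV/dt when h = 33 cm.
9801π/4 cm³/s

V = (1/3)π(h/2)²h = πh³/12
dV/dt = πh²/4 · 9
At h = 33: dV/dt = 9801π/4 cm³/s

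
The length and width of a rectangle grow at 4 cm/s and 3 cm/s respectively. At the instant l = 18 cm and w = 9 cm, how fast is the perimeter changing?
14 cm/s

P = 2(l + w)
dP/dt = 2(dl/dt + dw/dt) = 2(4 + 3) = 14 cm/s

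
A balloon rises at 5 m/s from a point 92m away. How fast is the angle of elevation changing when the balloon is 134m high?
0.017411 rad/s

tan(θ) = y/92
sec²(θ) · dθ/dt = (1/92) · dy/dt
dθ/dt = cos²(θ)/92 · 5 = 92/(92² + 134²) · 5
dθ/dt = 0.017411 rad/s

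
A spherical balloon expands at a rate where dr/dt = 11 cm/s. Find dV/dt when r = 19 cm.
15884π cm³/s

V = (4/3)πr³
dV/dt = dV/dr · dr/dt = 4πr² · 11
At r = 19: dV/dt = 15884π cm³/s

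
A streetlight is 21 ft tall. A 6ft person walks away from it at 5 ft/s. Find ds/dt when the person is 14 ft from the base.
2 ft/s

By similar triangles: 21/(x+s) = 6/s
Solving: s = 6x/15
ds/dt = 6/15 · dx/dt = 2/5 · 5 = 2 ft/s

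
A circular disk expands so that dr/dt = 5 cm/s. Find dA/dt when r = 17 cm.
170π cm²/s

A = πr²
dA/dt = 2πr · dr/dt = 2π(17)(5) = 170π cm²/s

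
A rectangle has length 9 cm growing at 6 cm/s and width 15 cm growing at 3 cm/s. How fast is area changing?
117 cm²/s

A = lw
dA/dt = w·dl/dt + l·dw/dt = 15·6 + 9·3 = 117 cm²/s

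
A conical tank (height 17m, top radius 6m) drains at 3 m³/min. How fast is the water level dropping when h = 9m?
289/(972π) ≈ 0.09464 m/min

r/h = 6/17, so r = (6/17)h
V = (1/3)πr²h = (1/3)π((6/17)h)²h = (12/289)πh³
dV/dh = (36/289)πh²
dh/dt = (dV/dt)/(dV/dh) = -3/((36/289)π·9²) = -289/(972π) m/min
The level is dropping at 289/(972π) ≈ 0.09464 m/min.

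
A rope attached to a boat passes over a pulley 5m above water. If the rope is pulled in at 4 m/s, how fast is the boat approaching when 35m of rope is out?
7√3/3 ≈ 4.041 m/s

rope² = x² + 5²
x = √(35² - 5²) = 20√3
dx/dt = (rope/x) · d(rope)/dt = (35/(20√3)) · (-4) = -7√3/3 m/s
The boat approaches at 7√3/3 ≈ 4.041 m/s.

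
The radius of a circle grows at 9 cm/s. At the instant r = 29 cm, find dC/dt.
18π cm/s

C = 2πr
dC/dt = 2π · dr/dt = 2π · 9 = 18π cm/s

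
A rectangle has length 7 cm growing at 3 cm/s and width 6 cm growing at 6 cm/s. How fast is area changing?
60 cm²/s

A = lw
dA/dt = w·dl/dt + l·dw/dt = 6·3 + 7·6 = 60 cm²/s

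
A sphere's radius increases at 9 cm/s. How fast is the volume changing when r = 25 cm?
22500π cm³/s

V = (4/3)πr³
dV/dt = dV/dr · dr/dt = 4πr² · 9
At r = 25: dV/dt = 22500π cm³/s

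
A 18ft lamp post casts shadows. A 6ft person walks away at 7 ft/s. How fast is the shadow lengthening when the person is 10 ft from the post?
7/2 ft/s

By similar triangles: 18/(x+s) = 6/s
Solving: s = 6x/12
ds/dt = 6/12 · dx/dt = 1/2 · 7 = 7/2 ft/s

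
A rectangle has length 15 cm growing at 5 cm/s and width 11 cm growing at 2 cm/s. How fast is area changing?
85 cm²/s

A = lw
dA/dt = w·dl/dt + l·dw/dt = 11·5 + 15·2 = 85 cm²/s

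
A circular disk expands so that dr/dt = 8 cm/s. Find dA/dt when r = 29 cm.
464π cm²/s

A = πr²
dA/dt = 2πr · dr/dt = 2π(29)(8) = 464π cm²/s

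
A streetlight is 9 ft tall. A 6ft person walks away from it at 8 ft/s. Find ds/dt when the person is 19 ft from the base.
16 ft/s

By similar triangles: 9/(x+s) = 6/s
Solving: s = 6x/3
ds/dt = 6/3 · dx/dt = 2 · 8 = 16 ft/s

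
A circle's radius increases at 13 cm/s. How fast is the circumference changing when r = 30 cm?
26π cm/s

C = 2πr
dC/dt = 2π · dr/dt = 2π · 13 = 26π cm/s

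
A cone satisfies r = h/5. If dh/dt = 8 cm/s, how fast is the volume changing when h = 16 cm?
2048π/25 cm³/s

V = (1/3)π(h/5)²h = πh³/75
dV/dt = πh²/25 · 8
At h = 16: dV/dt = 2048π/25 cm³/s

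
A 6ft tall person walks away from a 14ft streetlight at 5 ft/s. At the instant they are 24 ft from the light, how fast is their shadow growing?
15/4 ft/s

By similar triangles: 14/(x+s) = 6/s
Solving: s = 6x/8
ds/dt = 6/8 · dx/dt = 3/4 · 5 = 15/4 ft/s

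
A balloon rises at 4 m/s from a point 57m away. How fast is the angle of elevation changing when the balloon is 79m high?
0.024025 rad/s

tan(θ) = y/57
sec²(θ) · dθ/dt = (1/57) · dy/dt
dθ/dt = cos²(θ)/57 · 4 = 57/(57² + 79²) · 4
dθ/dt = 0.024025 rad/s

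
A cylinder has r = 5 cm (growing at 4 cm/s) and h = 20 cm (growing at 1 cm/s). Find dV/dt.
825π cm³/s

V = πr²h
dV/dt = 2πrh·dr/dt + πr²·dh/dt
= 2π(5)(20)(4) + π(5)²(1)
= 825π cm³/s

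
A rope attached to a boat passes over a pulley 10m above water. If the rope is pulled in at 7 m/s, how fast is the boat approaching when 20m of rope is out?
14√3/3 ≈ 8.083 m/s

rope² = x² + 10²
x = √(20² - 10²) = 10√3
dx/dt = (rope/x) · d(rope)/dt = (20/(10√3)) · (-7) = -14√3/3 m/s
The boat approaches at 14√3/3 ≈ 8.083 m/s.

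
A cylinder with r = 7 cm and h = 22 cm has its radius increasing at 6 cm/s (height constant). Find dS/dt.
432π cm²/s

S = 2πrh + 2πr² (lateral + bases)
dS/dt = (2πh + 4πr)·dr/dt = (2π·22 + 4π·7)·6
= 432π cm²/s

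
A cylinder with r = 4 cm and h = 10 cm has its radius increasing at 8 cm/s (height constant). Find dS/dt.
288π cm²/s

S = 2πrh + 2πr² (lateral + bases)
dS/dt = (2πh + 4πr)·dr/dt = (2π·10 + 4π·4)·8
= 288π cm²/s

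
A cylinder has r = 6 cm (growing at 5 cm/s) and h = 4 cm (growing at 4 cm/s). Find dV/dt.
384π cm³/s

V = πr²h
dV/dt = 2πrh·dr/dt + πr²·dh/dt
= 2π(6)(4)(5) + π(6)²(4)
= 384π cm³/s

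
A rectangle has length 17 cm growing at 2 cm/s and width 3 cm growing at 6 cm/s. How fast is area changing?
108 cm²/s

A = lw
dA/dt = w·dl/dt + l·dw/dt = 3·2 + 17·6 = 108 cm²/s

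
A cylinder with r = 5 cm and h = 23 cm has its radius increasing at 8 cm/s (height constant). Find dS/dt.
528π cm²/s

S = 2πrh + 2πr² (lateral + bases)
dS/dt = (2πh + 4πr)·dr/dt = (2π·23 + 4π·5)·8
= 528π cm²/s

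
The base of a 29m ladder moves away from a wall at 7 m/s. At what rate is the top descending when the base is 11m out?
77√5/60 ≈ 2.87 m/s

x² + y² = 29²
2x·dx/dt + 2y·dy/dt = 0
dy/dt = -x/y · dx/dt = -11/(12√5) · 7 = -77√5/60 m/s
The top is descending at 77√5/60 ≈ 2.87 m/s.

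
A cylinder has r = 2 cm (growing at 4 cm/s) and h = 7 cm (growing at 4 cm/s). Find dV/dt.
128π cm³/s

V = πr²h
dV/dt = 2πrh·dr/dt + πr²·dh/dt
= 2π(2)(7)(4) + π(2)²(4)
= 128π cm³/s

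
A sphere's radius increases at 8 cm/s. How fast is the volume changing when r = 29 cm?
26912π cm³/s

V = (4/3)πr³
dV/dt = dV/dr · dr/dt = 4πr² · 8
At r = 29: dV/dt = 26912π cm³/s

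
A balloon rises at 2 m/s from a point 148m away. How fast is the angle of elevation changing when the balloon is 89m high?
0.009925 rad/s

tan(θ) = y/148
sec²(θ) · dθ/dt = (1/148) · dy/dt
dθ/dt = cos²(θ)/148 · 2 = 148/(148² + 89²) · 2
dθ/dt = 0.009925 rad/s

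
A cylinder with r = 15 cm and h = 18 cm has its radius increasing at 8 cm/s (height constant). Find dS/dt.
768π cm²/s

S = 2πrh + 2πr² (lateral + bases)
dS/dt = (2πh + 4πr)·dr/dt = (2π·18 + 4π·15)·8
= 768π cm²/s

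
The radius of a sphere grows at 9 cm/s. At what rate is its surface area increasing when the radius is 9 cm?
648π cm²/s

S = 4πr²
dS/dt = dS/dr · dr/dt = 8πr · 9
At r = 9: dS/dt = 648π cm²/s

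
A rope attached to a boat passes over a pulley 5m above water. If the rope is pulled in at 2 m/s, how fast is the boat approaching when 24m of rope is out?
48√551/551 ≈ 2.045 m/s

rope² = x² + 5²
x = √(24² - 5²) = √551
dx/dt = (rope/x) · d(rope)/dt = (24/√551) · (-2) = -48√551/551 m/s
The boat approaches at 48√551/551 ≈ 2.045 m/s.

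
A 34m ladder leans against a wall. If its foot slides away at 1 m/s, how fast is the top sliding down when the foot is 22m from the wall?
11√42/84 ≈ 0.8487 m/s

x² + y² = 34²
2x·dx/dt + 2y·dy/dt = 0
dy/dt = -x/y · dx/dt = -22/(4√42) · 1 = -11√42/84 m/s
The top is descending at 11√42/84 ≈ 0.8487 m/s.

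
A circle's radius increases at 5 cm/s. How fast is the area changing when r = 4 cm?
40π cm²/s

A = πr²
dA/dt = 2πr · dr/dt = 2π(4)(5) = 40π cm²/s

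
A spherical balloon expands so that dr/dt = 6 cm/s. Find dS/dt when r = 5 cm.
240π cm²/s

S = 4πr²
dS/dt = dS/dr · dr/dt = 8πr · 6
At r = 5: dS/dt = 240π cm²/s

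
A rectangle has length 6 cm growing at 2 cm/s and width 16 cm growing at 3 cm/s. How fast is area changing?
50 cm²/s

A = lw
dA/dt = w·dl/dt + l·dw/dt = 16·2 + 6·3 = 50 cm²/s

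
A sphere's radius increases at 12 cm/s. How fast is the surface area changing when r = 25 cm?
2400π cm²/s

S = 4πr²
dS/dt = dS/dr · dr/dt = 8πr · 12
At r = 25: dS/dt = 2400π cm²/s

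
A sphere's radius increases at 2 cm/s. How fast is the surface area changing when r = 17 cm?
272π cm²/s

S = 4πr²
dS/dt = dS/dr · dr/dt = 8πr · 2
At r = 17: dS/dt = 272π cm²/s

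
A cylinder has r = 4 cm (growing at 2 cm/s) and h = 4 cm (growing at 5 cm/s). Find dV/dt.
144π cm³/s

V = πr²h
dV/dt = 2πrh·dr/dt + πr²·dh/dt
= 2π(4)(4)(2) + π(4)²(5)
= 144π cm³/s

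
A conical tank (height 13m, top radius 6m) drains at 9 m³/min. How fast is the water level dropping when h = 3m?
169/(36π) ≈ 1.494 m/min

r/h = 6/13, so r = (6/13)h
V = (1/3)πr²h = (1/3)π((6/13)h)²h = (12/169)πh³
dV/dh = (36/169)πh²
dh/dt = (dV/dt)/(dV/dh) = -9/((36/169)π·3²) = -169/(36π) m/min
The level is dropping at 169/(36π) ≈ 1.494 m/min.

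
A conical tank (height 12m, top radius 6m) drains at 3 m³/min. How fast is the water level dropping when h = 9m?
4/(27π) ≈ 0.04716 m/min

r/h = 6/12, so r = (1/2)h
V = (1/3)πr²h = (1/3)π((1/2)h)²h = (1/12)πh³
dV/dh = (1/4)πh²
dh/dt = (dV/dt)/(dV/dh) = -3/((1/4)π·9²) = -4/(27π) m/min
The level is dropping at 4/(27π) ≈ 0.04716 m/min.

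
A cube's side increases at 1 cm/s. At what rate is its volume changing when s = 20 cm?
1200 cm³/s

V = s³
dV/dt = 3s² · ds/dt = 3·20²·1 = 1200 cm³/s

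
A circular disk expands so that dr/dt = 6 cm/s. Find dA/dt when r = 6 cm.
72π cm²/s

A = πr²
dA/dt = 2πr · dr/dt = 2π(6)(6) = 72π cm²/s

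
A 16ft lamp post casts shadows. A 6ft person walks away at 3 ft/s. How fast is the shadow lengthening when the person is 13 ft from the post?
9/5 ft/s

By similar triangles: 16/(x+s) = 6/s
Solving: s = 6x/10
ds/dt = 6/10 · dx/dt = 3/5 · 3 = 9/5 ft/s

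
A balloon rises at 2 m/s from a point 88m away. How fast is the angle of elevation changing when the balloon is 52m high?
0.016845 rad/s

tan(θ) = y/88
sec²(θ) · dθ/dt = (1/88) · dy/dt
dθ/dt = cos²(θ)/88 · 2 = 88/(88² + 52²) · 2
dθ/dt = 0.016845 rad/s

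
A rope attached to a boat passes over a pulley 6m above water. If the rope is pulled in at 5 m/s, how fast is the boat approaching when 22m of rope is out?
55√7/28 ≈ 5.197 m/s

rope² = x² + 6²
x = √(22² - 6²) = 8√7
dx/dt = (rope/x) · d(rope)/dt = (22/(8√7)) · (-5) = -55√7/28 m/s
The boat approaches at 55√7/28 ≈ 5.197 m/s.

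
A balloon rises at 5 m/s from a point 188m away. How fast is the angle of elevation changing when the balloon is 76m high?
0.02286 rad/s

tan(θ) = y/188
sec²(θ) · dθ/dt = (1/188) · dy/dt
dθ/dt = cos²(θ)/188 · 5 = 188/(188² + 76²) · 5
dθ/dt = 0.02286 rad/s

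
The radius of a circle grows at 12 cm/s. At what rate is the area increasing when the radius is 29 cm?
696π cm²/s

A = πr²
dA/dt = 2πr · dr/dt = 2π(29)(12) = 696π cm²/s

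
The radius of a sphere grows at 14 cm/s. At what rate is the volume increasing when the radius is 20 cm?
22400π cm³/s

V = (4/3)πr³
dV/dt = dV/dr · dr/dt = 4πr² · 14
At r = 20: dV/dt = 22400π cm³/s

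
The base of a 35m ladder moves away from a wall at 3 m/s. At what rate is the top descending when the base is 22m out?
22√741/247 ≈ 2.425 m/s

x² + y² = 35²
2x·dx/dt + 2y·dy/dt = 0
dy/dt = -x/y · dx/dt = -22/√741 · 3 = -22√741/247 m/s
The top is descending at 22√741/247 ≈ 2.425 m/s.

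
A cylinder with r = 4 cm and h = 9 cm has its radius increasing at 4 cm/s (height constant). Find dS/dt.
136π cm²/s

S = 2πrh + 2πr² (lateral + bases)
dS/dt = (2πh + 4πr)·dr/dt = (2π·9 + 4π·4)·4
= 136π cm²/s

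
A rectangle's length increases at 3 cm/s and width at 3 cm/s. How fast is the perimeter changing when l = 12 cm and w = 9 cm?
12 cm/s

P = 2(l + w)
dP/dt = 2(dl/dt + dw/dt) = 2(3 + 3) = 12 cm/s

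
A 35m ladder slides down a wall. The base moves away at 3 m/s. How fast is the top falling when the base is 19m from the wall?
19√6/24 ≈ 1.939 m/s

x² + y² = 35²
2x·dx/dt + 2y·dy/dt = 0
dy/dt = -x/y · dx/dt = -19/(12√6) · 3 = -19√6/24 m/s
The top is descending at 19√6/24 ≈ 1.939 m/s.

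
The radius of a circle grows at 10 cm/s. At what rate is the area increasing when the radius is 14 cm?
280π cm²/s

A = πr²
dA/dt = 2πr · dr/dt = 2π(14)(10) = 280π cm²/s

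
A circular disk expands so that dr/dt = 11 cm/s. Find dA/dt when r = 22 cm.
484π cm²/s

A = πr²
dA/dt = 2πr · dr/dt = 2π(22)(11) = 484π cm²/s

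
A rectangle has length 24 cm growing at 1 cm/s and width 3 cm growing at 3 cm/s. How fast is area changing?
75 cm²/s

A = lw
dA/dt = w·dl/dt + l·dw/dt = 3·1 + 24·3 = 75 cm²/s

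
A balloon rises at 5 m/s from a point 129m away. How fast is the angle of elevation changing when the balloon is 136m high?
0.018357 rad/s

tan(θ) = y/129
sec²(θ) · dθ/dt = (1/129) · dy/dt
dθ/dt = cos²(θ)/129 · 5 = 129/(129² + 136²) · 5
dθ/dt = 0.018357 rad/s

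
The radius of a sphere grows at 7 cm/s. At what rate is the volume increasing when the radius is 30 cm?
25200π cm³/s

V = (4/3)πr³
dV/dt = dV/dr · dr/dt = 4πr² · 7
At r = 30: dV/dt = 25200π cm³/s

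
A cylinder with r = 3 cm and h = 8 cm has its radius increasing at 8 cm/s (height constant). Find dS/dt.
224π cm²/s

S = 2πrh + 2πr² (lateral + bases)
dS/dt = (2πh + 4πr)·dr/dt = (2π·8 + 4π·3)·8
= 224π cm²/s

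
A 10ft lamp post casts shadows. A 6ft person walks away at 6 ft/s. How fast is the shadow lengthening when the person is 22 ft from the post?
9 ft/s

By similar triangles: 10/(x+s) = 6/s
Solving: s = 6x/4
ds/dt = 6/4 · dx/dt = 3/2 · 6 = 9 ft/s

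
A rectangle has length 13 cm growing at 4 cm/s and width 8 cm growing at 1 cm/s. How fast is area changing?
45 cm²/s

A = lw
dA/dt = w·dl/dt + l·dw/dt = 8·4 + 13·1 = 45 cm²/s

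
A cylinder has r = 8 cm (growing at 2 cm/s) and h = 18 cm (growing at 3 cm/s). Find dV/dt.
768π cm³/s

V = πr²h
dV/dt = 2πrh·dr/dt + πr²·dh/dt
= 2π(8)(18)(2) + π(8)²(3)
= 768π cm³/s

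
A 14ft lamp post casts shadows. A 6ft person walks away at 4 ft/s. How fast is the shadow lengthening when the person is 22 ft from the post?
3 ft/s

By similar triangles: 14/(x+s) = 6/s
Solving: s = 6x/8
ds/dt = 6/8 · dx/dt = 3/4 · 4 = 3 ft/s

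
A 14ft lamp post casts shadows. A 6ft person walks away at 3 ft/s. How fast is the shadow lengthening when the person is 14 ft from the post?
9/4 ft/s

By similar triangles: 14/(x+s) = 6/s
Solving: s = 6x/8
ds/dt = 6/8 · dx/dt = 3/4 · 3 = 9/4 ft/s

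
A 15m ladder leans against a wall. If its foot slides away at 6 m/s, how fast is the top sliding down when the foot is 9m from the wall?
9/2 = 4.5 m/s

x² + y² = 15²
2x·dx/dt + 2y·dy/dt = 0
dy/dt = -x/y · dx/dt = -9/12 · 6 = -9/2 m/s
The top is descending at 9/2 = 4.5 m/s.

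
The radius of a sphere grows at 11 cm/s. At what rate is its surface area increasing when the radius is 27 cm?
2376π cm²/s

S = 4πr²
dS/dt = dS/dr · dr/dt = 8πr · 11
At r = 27: dS/dt = 2376π cm²/s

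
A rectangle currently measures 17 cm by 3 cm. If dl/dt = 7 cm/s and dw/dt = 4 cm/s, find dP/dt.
22 cm/s

P = 2(l + w)
dP/dt = 2(dl/dt + dw/dt) = 2(7 + 4) = 22 cm/s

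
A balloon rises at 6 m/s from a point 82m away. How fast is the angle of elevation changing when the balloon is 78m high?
0.038413 rad/s

tan(θ) = y/82
sec²(θ) · dθ/dt = (1/82) · dy/dt
dθ/dt = cos²(θ)/82 · 6 = 82/(82² + 78²) · 6
dθ/dt = 0.038413 rad/s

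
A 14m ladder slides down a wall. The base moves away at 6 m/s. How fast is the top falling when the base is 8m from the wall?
8√33/11 ≈ 4.178 m/s

x² + y² = 14²
2x·dx/dt + 2y·dy/dt = 0
dy/dt = -x/y · dx/dt = -8/(2√33) · 6 = -8√33/11 m/s
The top is descending at 8√33/11 ≈ 4.178 m/s.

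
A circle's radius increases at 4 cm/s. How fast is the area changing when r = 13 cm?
104π cm²/s

A = πr²
dA/dt = 2πr · dr/dt = 2π(13)(4) = 104π cm²/s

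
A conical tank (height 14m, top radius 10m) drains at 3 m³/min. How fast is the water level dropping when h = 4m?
147/(400π) ≈ 0.117 m/min

r/h = 10/14, so r = (5/7)h
V = (1/3)πr²h = (1/3)π((5/7)h)²h = (25/147)πh³
dV/dh = (25/49)πh²
dh/dt = (dV/dt)/(dV/dh) = -3/((25/49)π·4²) = -147/(400π) m/min
The level is dropping at 147/(400π) ≈ 0.117 m/min.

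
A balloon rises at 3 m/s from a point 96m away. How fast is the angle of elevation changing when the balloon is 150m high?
0.009081 rad/s

tan(θ) = y/96
sec²(θ) · dθ/dt = (1/96) · dy/dt
dθ/dt = cos²(θ)/96 · 3 = 96/(96² + 150²) · 3
dθ/dt = 0.009081 rad/s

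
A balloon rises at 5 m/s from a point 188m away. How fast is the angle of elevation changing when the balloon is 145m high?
0.016676 rad/s

tan(θ) = y/188
sec²(θ) · dθ/dt = (1/188) · dy/dt
dθ/dt = cos²(θ)/188 · 5 = 188/(188² + 145²) · 5
dθ/dt = 0.016676 rad/s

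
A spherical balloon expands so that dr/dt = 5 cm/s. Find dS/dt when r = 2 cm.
80π cm²/s

S = 4πr²
dS/dt = dS/dr · dr/dt = 8πr · 5
At r = 2: dS/dt = 80π cm²/s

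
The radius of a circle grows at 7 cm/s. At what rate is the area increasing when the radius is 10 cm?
140π cm²/s

A = πr²
dA/dt = 2πr · dr/dt = 2π(10)(7) = 140π cm²/s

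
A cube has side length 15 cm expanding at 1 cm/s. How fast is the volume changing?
675 cm³/s

V = s³
dV/dt = 3s² · ds/dt = 3·15²·1 = 675 cm³/s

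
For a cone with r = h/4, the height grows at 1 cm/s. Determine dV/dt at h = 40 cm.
100π cm³/s

V = (1/3)π(h/4)²h = πh³/48
dV/dt = πh²/16 · 1
At h = 40: dV/dt = 100π cm³/s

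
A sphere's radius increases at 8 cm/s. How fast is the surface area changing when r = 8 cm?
512π cm²/s

S = 4πr²
dS/dt = dS/dr · dr/dt = 8πr · 8
At r = 8: dS/dt = 512π cm²/s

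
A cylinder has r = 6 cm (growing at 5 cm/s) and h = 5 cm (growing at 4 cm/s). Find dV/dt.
444π cm³/s

V = πr²h
dV/dt = 2πrh·dr/dt + πr²·dh/dt
= 2π(6)(5)(5) + π(6)²(4)
= 444π cm³/s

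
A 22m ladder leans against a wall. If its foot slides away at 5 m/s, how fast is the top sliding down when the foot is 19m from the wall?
95√123/123 ≈ 8.566 m/s

x² + y² = 22²
2x·dx/dt + 2y·dy/dt = 0
dy/dt = -x/y · dx/dt = -19/√123 · 5 = -95√123/123 m/s
The top is descending at 95√123/123 ≈ 8.566 m/s.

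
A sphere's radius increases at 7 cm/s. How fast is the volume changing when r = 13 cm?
4732π cm³/s

V = (4/3)πr³
dV/dt = dV/dr · dr/dt = 4πr² · 7
At r = 13: dV/dt = 4732π cm³/s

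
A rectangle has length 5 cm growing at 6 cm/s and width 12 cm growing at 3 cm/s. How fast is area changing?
87 cm²/s

A = lw
dA/dt = w·dl/dt + l·dw/dt = 12·6 + 5·3 = 87 cm²/s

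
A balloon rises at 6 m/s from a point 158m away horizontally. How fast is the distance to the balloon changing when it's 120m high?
360√9841/9841 ≈ 3.629 m/s

z² = 158² + y²
z = √(158² + 120²) = 2√9841
dz/dt = y/z · dy/dt = 120/(2√9841) · 6 = 360√9841/9841 ≈ 3.629 m/s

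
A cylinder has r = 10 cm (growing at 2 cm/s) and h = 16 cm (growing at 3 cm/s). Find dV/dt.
940π cm³/s

V = πr²h
dV/dt = 2πrh·dr/dt + πr²·dh/dt
= 2π(10)(16)(2) + π(10)²(3)
= 940π cm³/s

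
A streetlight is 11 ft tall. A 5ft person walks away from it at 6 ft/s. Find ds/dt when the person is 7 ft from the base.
5 ft/s

By similar triangles: 11/(x+s) = 5/s
Solving: s = 5x/6
ds/dt = 5/6 · dx/dt = 5/6 · 6 = 5 ft/s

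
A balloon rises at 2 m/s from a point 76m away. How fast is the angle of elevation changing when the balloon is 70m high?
0.014238 rad/s

tan(θ) = y/76
sec²(θ) · dθ/dt = (1/76) · dy/dt
dθ/dt = cos²(θ)/76 · 2 = 76/(76² + 70²) · 2
dθ/dt = 0.014238 rad/s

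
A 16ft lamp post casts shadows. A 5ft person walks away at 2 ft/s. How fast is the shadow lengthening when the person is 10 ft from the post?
10/11 ft/s

By similar triangles: 16/(x+s) = 5/s
Solving: s = 5x/11
ds/dt = 5/11 · dx/dt = 5/11 · 2 = 10/11 ft/s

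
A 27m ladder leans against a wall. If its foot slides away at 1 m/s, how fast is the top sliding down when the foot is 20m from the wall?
20√329/329 ≈ 1.103 m/s

x² + y² = 27²
2x·dx/dt + 2y·dy/dt = 0
dy/dt = -x/y · dx/dt = -20/√329 · 1 = -20√329/329 m/s
The top is descending at 20√329/329 ≈ 1.103 m/s.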